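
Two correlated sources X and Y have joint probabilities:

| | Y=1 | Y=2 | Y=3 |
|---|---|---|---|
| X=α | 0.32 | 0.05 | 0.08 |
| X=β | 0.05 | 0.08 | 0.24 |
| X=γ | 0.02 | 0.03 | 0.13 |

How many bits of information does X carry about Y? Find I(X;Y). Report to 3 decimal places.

0.283 bits

Marginals: p(X) = (0.4500, 0.3700, 0.1800), p(Y) = (0.3900, 0.1600, 0.4500).
I(X;Y) = Σ p(x,y)·log₂[p(x,y)/(p(x)p(y))].
  (α,1): 0.32·log₂(1.8234) = 0.2773
  (α,2): 0.05·log₂(0.6944) = -0.0263
  (α,3): 0.08·log₂(0.3951) = -0.1072
  (β,1): 0.05·log₂(0.3465) = -0.0765
  (β,2): 0.08·log₂(1.3514) = 0.0348
  (β,3): 0.24·log₂(1.4414) = 0.1266
  (γ,1): 0.02·log₂(0.2849) = -0.0362
  (γ,2): 0.03·log₂(1.0417) = 0.0018
  (γ,3): 0.13·log₂(1.6049) = 0.0887
Sum = 0.283 bits.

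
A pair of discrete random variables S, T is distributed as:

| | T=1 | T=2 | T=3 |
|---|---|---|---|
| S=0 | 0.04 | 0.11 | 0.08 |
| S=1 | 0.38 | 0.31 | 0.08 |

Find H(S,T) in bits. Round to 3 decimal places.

2.173 bits

H(S,T) = −Σ p(x,y)·log₂ p(x,y) over all 6 cells.
  cell (0,1): −0.04·log₂0.04 = 0.1858
  cell (0,2): −0.11·log₂0.11 = 0.3503
  cell (0,3): −0.08·log₂0.08 = 0.2915
  cell (1,1): −0.38·log₂0.38 = 0.5305
  cell (1,2): −0.31·log₂0.31 = 0.5238
  cell (1,3): −0.08·log₂0.08 = 0.2915
Sum = 2.173 bits.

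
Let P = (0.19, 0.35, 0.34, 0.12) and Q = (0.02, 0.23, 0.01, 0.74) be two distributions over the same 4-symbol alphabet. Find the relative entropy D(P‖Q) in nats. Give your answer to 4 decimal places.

1.5554 nats

D(P‖Q) = Σ p·ln(p/q).
  0.19·ln(0.19/0.02) = 0.42775
  0.35·ln(0.35/0.23) = 0.14695
  0.34·ln(0.34/0.01) = 1.19896
  0.12·ln(0.12/0.74) = -0.21830
D(P‖Q) = 1.5554 nats.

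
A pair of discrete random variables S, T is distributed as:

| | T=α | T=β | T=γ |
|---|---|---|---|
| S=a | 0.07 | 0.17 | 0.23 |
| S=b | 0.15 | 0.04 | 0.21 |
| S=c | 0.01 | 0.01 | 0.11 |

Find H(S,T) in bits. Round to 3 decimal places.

H(S,T) = −Σ p(x,y)·log₂ p(x,y) over all 9 cells.
  cell (a,α): −0.07·log₂0.07 = 0.2686
  cell (a,β): −0.17·log₂0.17 = 0.4346
  cell (a,γ): −0.23·log₂0.23 = 0.4877
  cell (b,α): −0.15·log₂0.15 = 0.4105
  cell (b,β): −0.04·log₂0.04 = 0.1858
  cell (b,γ): −0.21·log₂0.21 = 0.4728
  cell (c,α): −0.01·log₂0.01 = 0.0664
  cell (c,β): −0.01·log₂0.01 = 0.0664
  cell (c,γ): −0.11·log₂0.11 = 0.3503
Sum = 2.743 bits.

2.743 bits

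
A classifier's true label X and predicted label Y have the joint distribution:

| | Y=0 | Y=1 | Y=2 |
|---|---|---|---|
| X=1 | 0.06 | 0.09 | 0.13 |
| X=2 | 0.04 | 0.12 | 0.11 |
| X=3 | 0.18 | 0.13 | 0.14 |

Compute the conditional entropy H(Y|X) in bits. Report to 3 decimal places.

Marginals: p(X) = (0.2800, 0.2700, 0.4500), p(Y) = (0.2800, 0.3400, 0.3800).
H(Y|X) = Σ p(X) · H(Y|X=·).
  X=1: p=0.2800, H(Y|X=1) = 1.5165
  X=2: p=0.2700, H(Y|X=2) = 1.4559
  X=3: p=0.4500, H(Y|X=3) = 1.5704
Weighted sum = 1.524 bits.

1.524 bits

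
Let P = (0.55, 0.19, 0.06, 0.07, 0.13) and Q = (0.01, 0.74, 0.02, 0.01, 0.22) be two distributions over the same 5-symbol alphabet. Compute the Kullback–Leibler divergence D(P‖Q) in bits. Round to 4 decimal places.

3.0000 bits

D(P‖Q) = Σ p·log₂(p/q).
  0.55·log₂(0.55/0.01) = 3.17975
  0.19·log₂(0.19/0.74) = -0.37269
  0.06·log₂(0.06/0.02) = 0.09510
  0.07·log₂(0.07/0.01) = 0.19651
  0.13·log₂(0.13/0.22) = -0.09867
D(P‖Q) = 3.0000 bits.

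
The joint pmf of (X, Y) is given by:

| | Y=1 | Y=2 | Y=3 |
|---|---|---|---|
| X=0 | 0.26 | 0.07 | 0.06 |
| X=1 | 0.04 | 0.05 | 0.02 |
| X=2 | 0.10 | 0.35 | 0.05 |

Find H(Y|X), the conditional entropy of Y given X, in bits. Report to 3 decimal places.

1.230 bits

Chain rule: H(Y|X) = H(X,Y) − H(X).
Marginals: p(X) = (0.3900, 0.1100, 0.5000), p(Y) = (0.4000, 0.4700, 0.1300).
H(X,Y) = 2.6105 bits; H(X) = 1.3801 bits.
H(Y|X) = 2.6105 − 1.3801 = 1.230 bits.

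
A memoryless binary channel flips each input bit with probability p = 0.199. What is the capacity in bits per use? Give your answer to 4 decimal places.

Binary symmetric channel: C = 1 − h₂(ε) where h₂ is the binary entropy function.
h₂(0.199) = −0.199·log₂0.199 − 0.801·log₂0.801 = 0.7199.
C = 1 − 0.7199 = 0.2801 bits per channel use.

0.2801 bits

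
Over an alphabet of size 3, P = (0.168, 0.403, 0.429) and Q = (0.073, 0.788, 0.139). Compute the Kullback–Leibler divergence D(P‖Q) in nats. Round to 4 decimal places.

0.3533 nats

D(P‖Q) = Σ p·ln(p/q).
  0.168·ln(0.168/0.073) = 0.14003
  0.403·ln(0.403/0.788) = -0.27024
  0.429·ln(0.429/0.139) = 0.48348
D(P‖Q) = 0.3533 nats.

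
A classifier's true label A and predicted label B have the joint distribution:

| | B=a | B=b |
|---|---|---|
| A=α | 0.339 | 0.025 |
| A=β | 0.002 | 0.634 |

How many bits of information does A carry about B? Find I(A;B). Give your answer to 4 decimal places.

0.7749 bits

Marginals: p(A) = (0.3640, 0.6360), p(B) = (0.3410, 0.6590).
I(A;B) = H(A) + H(B) − H(A,B).
H(A) = 0.9460, H(B) = 0.9258, H(A,B) = 1.0969.
I(A;B) = 0.9460 + 0.9258 − 1.0969 = 0.7749 bits.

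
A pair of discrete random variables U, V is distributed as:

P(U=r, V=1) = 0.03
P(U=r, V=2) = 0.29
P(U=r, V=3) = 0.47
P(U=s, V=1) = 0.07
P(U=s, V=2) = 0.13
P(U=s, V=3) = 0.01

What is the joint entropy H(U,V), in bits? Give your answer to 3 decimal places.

1.899 bits

H(U,V) = −Σ p(x,y)·log₂ p(x,y) over all 6 cells.
  cell (r,1): −0.03·log₂0.03 = 0.1518
  cell (r,2): −0.29·log₂0.29 = 0.5179
  cell (r,3): −0.47·log₂0.47 = 0.5120
  cell (s,1): −0.07·log₂0.07 = 0.2686
  cell (s,2): −0.13·log₂0.13 = 0.3826
  cell (s,3): −0.01·log₂0.01 = 0.0664
Sum = 1.899 bits.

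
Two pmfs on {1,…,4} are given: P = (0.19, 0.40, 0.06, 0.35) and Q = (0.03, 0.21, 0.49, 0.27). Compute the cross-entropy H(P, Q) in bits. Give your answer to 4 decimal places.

2.5847 bits

H(P,Q) = −Σ p·log₂ q.
  −0.19·log₂(0.03) = 0.96119
  −0.40·log₂(0.21) = 0.90062
  −0.06·log₂(0.49) = 0.06175
  −0.35·log₂(0.27) = 0.66114
H(P,Q) = 2.5847 bits.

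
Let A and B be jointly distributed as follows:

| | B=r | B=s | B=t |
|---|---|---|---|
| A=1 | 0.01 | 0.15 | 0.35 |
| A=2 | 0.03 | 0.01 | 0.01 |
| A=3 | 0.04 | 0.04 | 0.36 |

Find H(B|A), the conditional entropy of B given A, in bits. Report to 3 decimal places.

0.961 bits

Chain rule: H(B|A) = H(A,B) − H(A).
Marginals: p(A) = (0.5100, 0.0500, 0.4400), p(B) = (0.0800, 0.2000, 0.7200).
H(A,B) = 2.1939 bits; H(A) = 1.2327 bits.
H(B|A) = 2.1939 − 1.2327 = 0.961 bits.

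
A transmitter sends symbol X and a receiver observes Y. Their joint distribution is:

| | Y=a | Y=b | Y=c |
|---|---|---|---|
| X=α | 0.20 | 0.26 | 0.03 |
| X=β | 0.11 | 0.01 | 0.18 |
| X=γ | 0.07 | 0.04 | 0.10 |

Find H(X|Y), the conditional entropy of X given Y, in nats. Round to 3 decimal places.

0.826 nats

Marginals: p(X) = (0.4900, 0.3000, 0.2100), p(Y) = (0.3800, 0.3100, 0.3100).
H(X|Y) = Σ p(Y) · H(X|Y=·).
  Y=a: p=0.3800, H(X|Y=a) = 1.0083
  Y=b: p=0.3100, H(X|Y=b) = 0.5225
  Y=c: p=0.3100, H(X|Y=c) = 0.9066
Weighted sum = 0.826 nats.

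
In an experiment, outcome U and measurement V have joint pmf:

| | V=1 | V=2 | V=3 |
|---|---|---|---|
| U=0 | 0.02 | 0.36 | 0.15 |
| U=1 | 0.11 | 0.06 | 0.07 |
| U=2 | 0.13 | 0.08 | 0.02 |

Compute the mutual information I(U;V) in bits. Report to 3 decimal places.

Marginals: p(U) = (0.5300, 0.2400, 0.2300), p(V) = (0.2600, 0.5000, 0.2400).
I(U;V) = H(U) + H(V) − H(U,V).
H(U) = 1.4672, H(V) = 1.4994, H(U,V) = 2.7034.
I(U;V) = 1.4672 + 1.4994 − 2.7034 = 0.263 bits.

0.263 bits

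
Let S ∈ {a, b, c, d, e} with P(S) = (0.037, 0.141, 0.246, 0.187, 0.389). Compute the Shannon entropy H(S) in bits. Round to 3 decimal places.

2.054 bits

H(S) = −Σ p·log₂ p.
  −(0.037)·log₂(0.037) = 0.1760
  −(0.141)·log₂(0.141) = 0.3985
  −(0.246)·log₂(0.246) = 0.4977
  −(0.187)·log₂(0.187) = 0.4523
  −(0.389)·log₂(0.389) = 0.5299
Sum: 0.1760 + 0.3985 + 0.4977 + 0.4523 + 0.5299 = 2.054 bits.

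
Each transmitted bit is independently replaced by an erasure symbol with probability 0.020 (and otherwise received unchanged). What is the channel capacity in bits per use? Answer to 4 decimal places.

Binary erasure channel: capacity C = 1 − ε.
C = 1 − 0.020 = 0.9800 bits per channel use.

0.9800 bits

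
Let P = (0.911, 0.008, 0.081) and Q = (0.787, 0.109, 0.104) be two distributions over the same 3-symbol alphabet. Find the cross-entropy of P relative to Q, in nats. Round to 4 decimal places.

H(P,Q) = −Σ p·ln q.
  −0.911·ln(0.787) = 0.21821
  −0.008·ln(0.109) = 0.01773
  −0.081·ln(0.104) = 0.18333
H(P,Q) = 0.4193 nats.

0.4193 nats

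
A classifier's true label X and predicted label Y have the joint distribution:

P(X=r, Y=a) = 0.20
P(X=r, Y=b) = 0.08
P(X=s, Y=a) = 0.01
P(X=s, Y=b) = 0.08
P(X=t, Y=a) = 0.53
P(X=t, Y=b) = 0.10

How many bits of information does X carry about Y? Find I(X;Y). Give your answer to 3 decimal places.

0.142 bits

Marginals: p(X) = (0.2800, 0.0900, 0.6300), p(Y) = (0.7400, 0.2600).
I(X;Y) = Σ p(x,y)·log₂[p(x,y)/(p(x)p(y))].
  (r,a): 0.20·log₂(0.9653) = -0.0102
  (r,b): 0.08·log₂(1.0989) = 0.0109
  (s,a): 0.01·log₂(0.1502) = -0.0274
  (s,b): 0.08·log₂(3.4188) = 0.1419
  (t,a): 0.53·log₂(1.1369) = 0.0981
  (t,b): 0.10·log₂(0.6105) = -0.0712
Sum = 0.142 bits.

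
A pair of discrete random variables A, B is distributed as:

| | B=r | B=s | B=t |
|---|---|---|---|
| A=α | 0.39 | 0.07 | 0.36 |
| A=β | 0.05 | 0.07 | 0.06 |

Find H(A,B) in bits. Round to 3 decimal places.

2.057 bits

H(A,B) = −Σ p(x,y)·log₂ p(x,y) over all 6 cells.
  cell (α,r): −0.39·log₂0.39 = 0.5298
  cell (α,s): −0.07·log₂0.07 = 0.2686
  cell (α,t): −0.36·log₂0.36 = 0.5306
  cell (β,r): −0.05·log₂0.05 = 0.2161
  cell (β,s): −0.07·log₂0.07 = 0.2686
  cell (β,t): −0.06·log₂0.06 = 0.2435
Sum = 2.057 bits.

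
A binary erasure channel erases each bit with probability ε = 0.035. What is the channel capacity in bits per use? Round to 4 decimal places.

Binary erasure channel: capacity C = 1 − ε.
C = 1 − 0.035 = 0.9650 bits per channel use.

0.9650 bits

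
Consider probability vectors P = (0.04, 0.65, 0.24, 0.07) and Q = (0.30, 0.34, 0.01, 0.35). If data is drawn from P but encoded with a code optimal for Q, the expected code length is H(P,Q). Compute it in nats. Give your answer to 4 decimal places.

1.9281 nats

H(P,Q) = −Σ p·ln q.
  −0.04·ln(0.30) = 0.04816
  −0.65·ln(0.34) = 0.70123
  −0.24·ln(0.01) = 1.10524
  −0.07·ln(0.35) = 0.07349
H(P,Q) = 1.9281 nats.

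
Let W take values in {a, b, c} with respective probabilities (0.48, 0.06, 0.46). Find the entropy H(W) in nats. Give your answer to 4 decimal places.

H(W) = −Σ p·ln p.
  −(0.48)·ln(0.48) = 0.35231
  −(0.06)·ln(0.06) = 0.16880
  −(0.46)·ln(0.46) = 0.35720
Sum: 0.35231 + 0.16880 + 0.35720 = 0.8783 nats.

0.8783 nats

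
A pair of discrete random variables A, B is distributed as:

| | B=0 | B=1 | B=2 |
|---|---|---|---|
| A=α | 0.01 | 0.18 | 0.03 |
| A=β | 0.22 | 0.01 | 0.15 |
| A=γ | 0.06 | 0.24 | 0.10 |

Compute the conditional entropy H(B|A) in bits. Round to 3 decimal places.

1.151 bits

Chain rule: H(B|A) = H(A,B) − H(A).
Marginals: p(A) = (0.2200, 0.3800, 0.4000), p(B) = (0.2900, 0.4300, 0.2800).
H(A,B) = 2.6909 bits; H(A) = 1.5398 bits.
H(B|A) = 2.6909 − 1.5398 = 1.151 bits.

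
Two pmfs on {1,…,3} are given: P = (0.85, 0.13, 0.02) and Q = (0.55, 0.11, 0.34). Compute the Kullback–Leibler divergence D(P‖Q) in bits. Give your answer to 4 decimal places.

0.4834 bits

D(P‖Q) = Σ p·log₂(p/q).
  0.85·log₂(0.85/0.55) = 0.53383
  0.13·log₂(0.13/0.11) = 0.03133
  0.02·log₂(0.02/0.34) = -0.08175
D(P‖Q) = 0.4834 bits.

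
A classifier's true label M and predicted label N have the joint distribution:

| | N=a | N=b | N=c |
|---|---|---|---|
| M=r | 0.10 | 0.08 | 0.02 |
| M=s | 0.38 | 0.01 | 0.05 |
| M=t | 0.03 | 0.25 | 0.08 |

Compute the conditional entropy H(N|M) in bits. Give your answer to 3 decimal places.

0.977 bits

Chain rule: H(N|M) = H(M,N) − H(M).
Marginals: p(M) = (0.2000, 0.4400, 0.3600), p(N) = (0.5100, 0.3400, 0.1500).
H(M,N) = 2.4928 bits; H(M) = 1.5161 bits.
H(N|M) = 2.4928 − 1.5161 = 0.977 bits.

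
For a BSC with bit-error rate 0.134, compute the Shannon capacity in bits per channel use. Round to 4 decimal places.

0.4317 bits

Binary symmetric channel: C = 1 − h₂(ε) where h₂ is the binary entropy function.
h₂(0.134) = −0.134·log₂0.134 − 0.866·log₂0.866 = 0.5683.
C = 1 − 0.5683 = 0.4317 bits per channel use.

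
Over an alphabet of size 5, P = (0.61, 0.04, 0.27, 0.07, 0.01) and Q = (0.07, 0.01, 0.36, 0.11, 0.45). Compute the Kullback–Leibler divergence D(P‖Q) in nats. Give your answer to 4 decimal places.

1.2287 nats

D(P‖Q) = Σ p·ln(p/q).
  0.61·ln(0.61/0.07) = 1.32063
  0.04·ln(0.04/0.01) = 0.05545
  0.27·ln(0.27/0.36) = -0.07767
  0.07·ln(0.07/0.11) = -0.03164
  0.01·ln(0.01/0.45) = -0.03807
D(P‖Q) = 1.2287 nats.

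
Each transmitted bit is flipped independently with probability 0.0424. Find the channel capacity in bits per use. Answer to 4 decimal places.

0.7468 bits

Binary symmetric channel: C = 1 − h₂(ε) where h₂ is the binary entropy function.
h₂(0.0424) = −0.0424·log₂0.0424 − 0.9576·log₂0.9576 = 0.2532.
C = 1 − 0.2532 = 0.7468 bits per channel use.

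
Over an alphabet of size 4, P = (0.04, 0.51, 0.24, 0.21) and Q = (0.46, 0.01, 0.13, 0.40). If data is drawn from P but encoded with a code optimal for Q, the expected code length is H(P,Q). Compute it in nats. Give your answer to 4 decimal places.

H(P,Q) = −Σ p·ln q.
  −0.04·ln(0.46) = 0.03106
  −0.51·ln(0.01) = 2.34864
  −0.24·ln(0.13) = 0.48965
  −0.21·ln(0.40) = 0.19242
H(P,Q) = 3.0618 nats.

3.0618 nats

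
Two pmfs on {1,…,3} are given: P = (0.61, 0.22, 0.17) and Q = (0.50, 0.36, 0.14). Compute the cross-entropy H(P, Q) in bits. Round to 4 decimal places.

1.4165 bits

H(P,Q) = −Σ p·log₂ q.
  −0.61·log₂(0.50) = 0.61000
  −0.22·log₂(0.36) = 0.32426
  −0.17·log₂(0.14) = 0.48221
H(P,Q) = 1.4165 bits.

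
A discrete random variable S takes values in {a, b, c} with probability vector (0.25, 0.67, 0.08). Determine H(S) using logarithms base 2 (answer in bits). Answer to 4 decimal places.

1.1786 bits

H(S) = −Σ p·log₂ p.
  −(0.25)·log₂(0.25) = 0.50000
  −(0.67)·log₂(0.67) = 0.38710
  −(0.08)·log₂(0.08) = 0.29151
Sum: 0.50000 + 0.38710 + 0.29151 = 1.1786 bits.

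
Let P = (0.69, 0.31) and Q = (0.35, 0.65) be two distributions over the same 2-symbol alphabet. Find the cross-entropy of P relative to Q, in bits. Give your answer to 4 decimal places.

1.2377 bits

H(P,Q) = −Σ p·log₂ q.
  −0.69·log₂(0.35) = 1.04506
  −0.31·log₂(0.65) = 0.19266
H(P,Q) = 1.2377 bits.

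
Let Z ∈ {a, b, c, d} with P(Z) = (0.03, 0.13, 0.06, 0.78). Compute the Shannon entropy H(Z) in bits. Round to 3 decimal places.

H(Z) = −Σ p·log₂ p.
  −(0.03)·log₂(0.03) = 0.1518
  −(0.13)·log₂(0.13) = 0.3826
  −(0.06)·log₂(0.06) = 0.2435
  −(0.78)·log₂(0.78) = 0.2796
Sum: 0.1518 + 0.3826 + 0.2435 + 0.2796 = 1.058 bits.

1.058 bits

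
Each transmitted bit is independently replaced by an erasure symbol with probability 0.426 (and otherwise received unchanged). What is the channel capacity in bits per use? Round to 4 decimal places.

Binary erasure channel: capacity C = 1 − ε.
C = 1 − 0.426 = 0.5740 bits per channel use.

0.5740 bits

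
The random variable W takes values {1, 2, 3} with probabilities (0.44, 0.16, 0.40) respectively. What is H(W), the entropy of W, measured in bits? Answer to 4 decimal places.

H(W) = −Σ p·log₂ p.
  −(0.44)·log₂(0.44) = 0.52115
  −(0.16)·log₂(0.16) = 0.42302
  −(0.40)·log₂(0.40) = 0.52877
Sum: 0.52115 + 0.42302 + 0.52877 = 1.4729 bits.

1.4729 bits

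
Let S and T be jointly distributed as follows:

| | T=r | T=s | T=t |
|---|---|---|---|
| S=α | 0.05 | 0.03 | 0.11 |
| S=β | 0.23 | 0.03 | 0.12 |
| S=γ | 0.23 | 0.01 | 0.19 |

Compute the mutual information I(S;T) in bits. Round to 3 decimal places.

Marginals: p(S) = (0.1900, 0.3800, 0.4300), p(T) = (0.5100, 0.0700, 0.4200).
I(S;T) = H(S) + H(T) − H(S,T).
H(S) = 1.5092, H(T) = 1.2896, H(S,T) = 2.7340.
I(S;T) = 1.5092 + 1.2896 − 2.7340 = 0.065 bits.

0.065 bits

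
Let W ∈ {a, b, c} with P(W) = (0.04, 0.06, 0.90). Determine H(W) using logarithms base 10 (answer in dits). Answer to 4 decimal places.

H(W) = −Σ p·log₁₀ p.
  −(0.04)·log₁₀(0.04) = 0.05592
  −(0.06)·log₁₀(0.06) = 0.07331
  −(0.90)·log₁₀(0.90) = 0.04118
Sum: 0.05592 + 0.07331 + 0.04118 = 0.1704 dits.

0.1704 dits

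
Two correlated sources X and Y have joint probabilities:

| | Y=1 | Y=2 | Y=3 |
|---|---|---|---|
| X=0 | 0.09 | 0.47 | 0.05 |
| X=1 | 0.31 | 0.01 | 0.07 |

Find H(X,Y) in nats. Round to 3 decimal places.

1.317 nats

H(X,Y) = −Σ p(x,y)·ln p(x,y) over all 6 cells.
  cell (0,1): −0.09·ln0.09 = 0.2167
  cell (0,2): −0.47·ln0.47 = 0.3549
  cell (0,3): −0.05·ln0.05 = 0.1498
  cell (1,1): −0.31·ln0.31 = 0.3631
  cell (1,2): −0.01·ln0.01 = 0.0461
  cell (1,3): −0.07·ln0.07 = 0.1861
Sum = 1.317 nats.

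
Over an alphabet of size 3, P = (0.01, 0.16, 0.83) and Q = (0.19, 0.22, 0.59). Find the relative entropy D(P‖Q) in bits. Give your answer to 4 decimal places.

0.2927 bits

D(P‖Q) = Σ p·log₂(p/q).
  0.01·log₂(0.01/0.19) = -0.04248
  0.16·log₂(0.16/0.22) = -0.07351
  0.83·log₂(0.83/0.59) = 0.40869
D(P‖Q) = 0.2927 bits.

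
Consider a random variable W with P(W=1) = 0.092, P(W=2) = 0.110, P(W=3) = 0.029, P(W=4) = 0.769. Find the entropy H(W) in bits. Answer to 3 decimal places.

H(W) = −Σ p·log₂ p.
  −(0.092)·log₂(0.092) = 0.3167
  −(0.110)·log₂(0.110) = 0.3503
  −(0.029)·log₂(0.029) = 0.1481
  −(0.769)·log₂(0.769) = 0.2914
Sum: 0.3167 + 0.3503 + 0.1481 + 0.2914 = 1.107 bits.

1.107 bits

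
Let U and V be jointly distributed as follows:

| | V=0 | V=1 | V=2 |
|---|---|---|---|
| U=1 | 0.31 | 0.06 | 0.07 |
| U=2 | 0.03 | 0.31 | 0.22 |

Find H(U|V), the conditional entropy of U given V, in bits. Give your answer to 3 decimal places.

0.614 bits

Marginals: p(U) = (0.4400, 0.5600), p(V) = (0.3400, 0.3700, 0.2900).
H(U|V) = Σ p(V) · H(U|V=·).
  V=0: p=0.3400, H(U|V=0) = 0.4306
  V=1: p=0.3700, H(U|V=1) = 0.6395
  V=2: p=0.2900, H(U|V=2) = 0.7973
Weighted sum = 0.614 bits.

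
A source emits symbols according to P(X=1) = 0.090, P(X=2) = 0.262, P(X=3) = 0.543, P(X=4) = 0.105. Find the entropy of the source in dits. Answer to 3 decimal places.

0.493 dits

H(X) = −Σ p·log₁₀ p.
  −(0.090)·log₁₀(0.090) = 0.0941
  −(0.262)·log₁₀(0.262) = 0.1524
  −(0.543)·log₁₀(0.543) = 0.1440
  −(0.105)·log₁₀(0.105) = 0.1028
Sum: 0.0941 + 0.1524 + 0.1440 + 0.1028 = 0.493 dits.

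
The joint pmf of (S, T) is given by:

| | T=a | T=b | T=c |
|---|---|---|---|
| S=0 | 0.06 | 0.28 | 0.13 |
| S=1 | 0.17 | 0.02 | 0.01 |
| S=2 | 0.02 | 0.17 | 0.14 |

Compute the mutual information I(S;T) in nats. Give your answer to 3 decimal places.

0.230 nats

Marginals: p(S) = (0.4700, 0.2000, 0.3300), p(T) = (0.2500, 0.4700, 0.2800).
I(S;T) = H(S) + H(T) − H(S,T).
H(S) = 1.0426, H(T) = 1.0579, H(S,T) = 1.8707.
I(S;T) = 1.0426 + 1.0579 − 1.8707 = 0.230 nats.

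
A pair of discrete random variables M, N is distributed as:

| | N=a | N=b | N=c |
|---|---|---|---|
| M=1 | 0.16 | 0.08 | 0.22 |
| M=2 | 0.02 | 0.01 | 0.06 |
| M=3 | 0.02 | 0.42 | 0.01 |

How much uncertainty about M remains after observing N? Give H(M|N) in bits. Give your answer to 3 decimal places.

0.845 bits

Marginals: p(M) = (0.4600, 0.0900, 0.4500), p(N) = (0.2000, 0.5100, 0.2900).
H(M|N) = Σ p(N) · H(M|N=·).
  N=a: p=0.2000, H(M|N=a) = 0.9219
  N=b: p=0.5100, H(M|N=b) = 0.7611
  N=c: p=0.2900, H(M|N=c) = 0.9401
Weighted sum = 0.845 bits.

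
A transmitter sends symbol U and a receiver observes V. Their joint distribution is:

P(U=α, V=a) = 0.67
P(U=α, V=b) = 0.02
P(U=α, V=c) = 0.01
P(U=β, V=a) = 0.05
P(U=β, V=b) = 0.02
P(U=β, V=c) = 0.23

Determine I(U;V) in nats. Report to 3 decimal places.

Marginals: p(U) = (0.7000, 0.3000), p(V) = (0.7200, 0.0400, 0.2400).
I(U;V) = H(U) + H(V) − H(U,V).
H(U) = 0.6109, H(V) = 0.7078, H(U,V) = 0.9587.
I(U;V) = 0.6109 + 0.7078 − 0.9587 = 0.360 nats.

0.360 nats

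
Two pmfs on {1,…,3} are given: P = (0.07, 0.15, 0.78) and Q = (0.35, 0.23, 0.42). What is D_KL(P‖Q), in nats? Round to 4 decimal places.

0.3061 nats

D(P‖Q) = Σ p·ln(p/q).
  0.07·ln(0.07/0.35) = -0.11266
  0.15·ln(0.15/0.23) = -0.06412
  0.78·ln(0.78/0.42) = 0.48285
D(P‖Q) = 0.3061 nats.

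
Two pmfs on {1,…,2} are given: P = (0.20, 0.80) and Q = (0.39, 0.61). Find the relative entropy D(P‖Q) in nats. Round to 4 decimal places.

0.0834 nats

D(P‖Q) = Σ p·ln(p/q).
  0.20·ln(0.20/0.39) = -0.13357
  0.80·ln(0.80/0.61) = 0.21692
D(P‖Q) = 0.0834 nats.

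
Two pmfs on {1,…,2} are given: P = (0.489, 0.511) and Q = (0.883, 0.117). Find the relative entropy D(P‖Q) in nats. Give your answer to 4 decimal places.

D(P‖Q) = Σ p·ln(p/q).
  0.489·ln(0.489/0.883) = -0.28898
  0.511·ln(0.511/0.117) = 0.75331
D(P‖Q) = 0.4643 nats.

0.4643 nats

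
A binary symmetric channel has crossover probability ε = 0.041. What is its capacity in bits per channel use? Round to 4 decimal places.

0.7531 bits

Binary symmetric channel: C = 1 − h₂(ε) where h₂ is the binary entropy function.
h₂(0.041) = −0.041·log₂0.041 − 0.959·log₂0.959 = 0.2469.
C = 1 − 0.2469 = 0.7531 bits per channel use.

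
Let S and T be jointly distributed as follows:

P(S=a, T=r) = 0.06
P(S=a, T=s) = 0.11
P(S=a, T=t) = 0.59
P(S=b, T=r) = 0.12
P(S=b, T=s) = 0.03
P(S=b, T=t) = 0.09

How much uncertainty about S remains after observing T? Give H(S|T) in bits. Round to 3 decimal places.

0.654 bits

Chain rule: H(S|T) = H(S,T) − H(T).
Marginals: p(S) = (0.7600, 0.2400), p(T) = (0.1800, 0.1400, 0.6800).
H(S,T) = 1.8744 bits; H(T) = 1.2208 bits.
H(S|T) = 1.8744 − 1.2208 = 0.654 bits.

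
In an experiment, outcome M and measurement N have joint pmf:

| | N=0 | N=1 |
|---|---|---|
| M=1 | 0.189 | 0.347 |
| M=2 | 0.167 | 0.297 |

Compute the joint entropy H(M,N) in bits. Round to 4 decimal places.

1.9355 bits

H(M,N) = −Σ p(x,y)·log₂ p(x,y) over all 4 cells.
  cell (1,0): −0.189·log₂0.189 = 0.45427
  cell (1,1): −0.347·log₂0.347 = 0.52987
  cell (2,0): −0.167·log₂0.167 = 0.43121
  cell (2,1): −0.297·log₂0.297 = 0.52019
Sum = 1.9355 bits.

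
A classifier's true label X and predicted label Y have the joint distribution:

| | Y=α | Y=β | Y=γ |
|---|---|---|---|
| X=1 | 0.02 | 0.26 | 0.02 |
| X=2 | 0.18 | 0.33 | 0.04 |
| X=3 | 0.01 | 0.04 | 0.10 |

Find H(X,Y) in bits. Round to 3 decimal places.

2.474 bits

H(X,Y) = −Σ p(x,y)·log₂ p(x,y) over all 9 cells.
  cell (1,α): −0.02·log₂0.02 = 0.1129
  cell (1,β): −0.26·log₂0.26 = 0.5053
  cell (1,γ): −0.02·log₂0.02 = 0.1129
  cell (2,α): −0.18·log₂0.18 = 0.4453
  cell (2,β): −0.33·log₂0.33 = 0.5278
  cell (2,γ): −0.04·log₂0.04 = 0.1858
  cell (3,α): −0.01·log₂0.01 = 0.0664
  cell (3,β): −0.04·log₂0.04 = 0.1858
  cell (3,γ): −0.10·log₂0.10 = 0.3322
Sum = 2.474 bits.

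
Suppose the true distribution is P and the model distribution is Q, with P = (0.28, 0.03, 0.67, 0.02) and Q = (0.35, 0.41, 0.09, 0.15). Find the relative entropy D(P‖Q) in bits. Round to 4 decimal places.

1.6790 bits

D(P‖Q) = Σ p·log₂(p/q).
  0.28·log₂(0.28/0.35) = -0.09014
  0.03·log₂(0.03/0.41) = -0.11318
  0.67·log₂(0.67/0.09) = 1.94043
  0.02·log₂(0.02/0.15) = -0.05814
D(P‖Q) = 1.6790 bits.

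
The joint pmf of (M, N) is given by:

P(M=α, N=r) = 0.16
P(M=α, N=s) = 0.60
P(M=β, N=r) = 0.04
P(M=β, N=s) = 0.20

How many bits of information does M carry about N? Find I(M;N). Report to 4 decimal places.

Marginals: p(M) = (0.7600, 0.2400), p(N) = (0.2000, 0.8000).
I(M;N) = Σ p(x,y)·log₂[p(x,y)/(p(x)p(y))].
  (α,r): 0.16·log₂(1.0526) = 0.01184
  (α,s): 0.60·log₂(0.9868) = -0.01147
  (β,r): 0.04·log₂(0.8333) = -0.01052
  (β,s): 0.20·log₂(1.0417) = 0.01178
Sum = 0.0016 bits.

0.0016 bits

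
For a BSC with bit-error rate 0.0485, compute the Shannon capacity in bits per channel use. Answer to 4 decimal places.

Binary symmetric channel: C = 1 − h₂(ε) where h₂ is the binary entropy function.
h₂(0.0485) = −0.0485·log₂0.0485 − 0.9515·log₂0.9515 = 0.2800.
C = 1 − 0.2800 = 0.7200 bits per channel use.

0.7200 bits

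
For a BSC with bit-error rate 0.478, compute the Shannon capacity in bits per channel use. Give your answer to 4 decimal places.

Binary symmetric channel: C = 1 − h₂(ε) where h₂ is the binary entropy function.
h₂(0.478) = −0.478·log₂0.478 − 0.522·log₂0.522 = 0.9986.
C = 1 − 0.9986 = 0.0014 bits per channel use.

0.0014 bits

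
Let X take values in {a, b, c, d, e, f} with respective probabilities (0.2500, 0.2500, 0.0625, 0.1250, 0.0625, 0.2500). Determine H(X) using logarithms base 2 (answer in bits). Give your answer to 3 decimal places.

H(X) = −Σ p·log₂ p.
  −(0.2500)·log₂(0.2500) = 0.5000
  −(0.2500)·log₂(0.2500) = 0.5000
  −(0.0625)·log₂(0.0625) = 0.2500
  −(0.1250)·log₂(0.1250) = 0.3750
  −(0.0625)·log₂(0.0625) = 0.2500
  −(0.2500)·log₂(0.2500) = 0.5000
Sum: 0.5000 + 0.5000 + 0.2500 + 0.3750 + 0.2500 + 0.5000 = 2.375 bits.

2.375 bits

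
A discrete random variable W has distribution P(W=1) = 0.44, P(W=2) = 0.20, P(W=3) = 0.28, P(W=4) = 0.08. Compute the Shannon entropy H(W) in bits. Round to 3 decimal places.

1.791 bits

H(W) = −Σ p·log₂ p.
  −(0.44)·log₂(0.44) = 0.5211
  −(0.20)·log₂(0.20) = 0.4644
  −(0.28)·log₂(0.28) = 0.5142
  −(0.08)·log₂(0.08) = 0.2915
Sum: 0.5211 + 0.4644 + 0.5142 + 0.2915 = 1.791 bits.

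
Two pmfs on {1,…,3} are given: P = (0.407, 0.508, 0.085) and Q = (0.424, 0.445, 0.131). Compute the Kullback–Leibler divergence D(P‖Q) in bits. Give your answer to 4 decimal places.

0.0200 bits

D(P‖Q) = Σ p·log₂(p/q).
  0.407·log₂(0.407/0.424) = -0.02403
  0.508·log₂(0.508/0.445) = 0.09704
  0.085·log₂(0.085/0.131) = -0.05304
D(P‖Q) = 0.0200 bits.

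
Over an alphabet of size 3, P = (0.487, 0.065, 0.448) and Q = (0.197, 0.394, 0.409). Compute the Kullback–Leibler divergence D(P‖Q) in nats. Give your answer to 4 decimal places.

0.3644 nats

D(P‖Q) = Σ p·ln(p/q).
  0.487·ln(0.487/0.197) = 0.44076
  0.065·ln(0.065/0.394) = -0.11713
  0.448·ln(0.448/0.409) = 0.04080
D(P‖Q) = 0.3644 nats.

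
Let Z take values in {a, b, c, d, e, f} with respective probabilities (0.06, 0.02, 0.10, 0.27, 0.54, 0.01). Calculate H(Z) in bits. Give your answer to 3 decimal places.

1.745 bits

H(Z) = −Σ p·log₂ p.
  −(0.06)·log₂(0.06) = 0.2435
  −(0.02)·log₂(0.02) = 0.1129
  −(0.10)·log₂(0.10) = 0.3322
  −(0.27)·log₂(0.27) = 0.5100
  −(0.54)·log₂(0.54) = 0.4800
  −(0.01)·log₂(0.01) = 0.0664
Sum: 0.2435 + 0.1129 + 0.3322 + 0.5100 + 0.4800 + 0.0664 = 1.745 bits.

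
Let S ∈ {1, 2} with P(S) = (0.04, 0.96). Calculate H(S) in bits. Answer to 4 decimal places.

0.2423 bits

H(S) = −Σ p·log₂ p.
  −(0.04)·log₂(0.04) = 0.18575
  −(0.96)·log₂(0.96) = 0.05654
Sum: 0.18575 + 0.05654 = 0.2423 bits.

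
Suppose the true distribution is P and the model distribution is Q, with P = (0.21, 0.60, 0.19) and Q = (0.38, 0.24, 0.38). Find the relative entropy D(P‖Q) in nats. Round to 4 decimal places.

D(P‖Q) = Σ p·ln(p/q).
  0.21·ln(0.21/0.38) = -0.12454
  0.60·ln(0.60/0.24) = 0.54977
  0.19·ln(0.19/0.38) = -0.13170
D(P‖Q) = 0.2935 nats.

0.2935 nats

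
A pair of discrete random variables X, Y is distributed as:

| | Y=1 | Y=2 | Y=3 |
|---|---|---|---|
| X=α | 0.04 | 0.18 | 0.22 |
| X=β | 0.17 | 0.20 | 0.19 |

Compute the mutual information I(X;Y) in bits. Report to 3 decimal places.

0.054 bits

Marginals: p(X) = (0.4400, 0.5600), p(Y) = (0.2100, 0.3800, 0.4100).
I(X;Y) = H(X) + H(Y) − H(X,Y).
H(X) = 0.9896, H(Y) = 1.5307, H(X,Y) = 2.4658.
I(X;Y) = 0.9896 + 1.5307 − 2.4658 = 0.054 bits.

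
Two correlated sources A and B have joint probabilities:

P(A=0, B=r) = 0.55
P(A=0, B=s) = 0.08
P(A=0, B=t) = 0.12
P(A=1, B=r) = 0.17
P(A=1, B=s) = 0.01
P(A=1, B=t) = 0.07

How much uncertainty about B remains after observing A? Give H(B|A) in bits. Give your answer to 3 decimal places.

Marginals: p(A) = (0.7500, 0.2500), p(B) = (0.7200, 0.0900, 0.1900).
H(B|A) = Σ p(A) · H(B|A=·).
  A=0: p=0.7500, H(B|A=0) = 1.0956
  A=1: p=0.2500, H(B|A=1) = 1.0783
Weighted sum = 1.091 bits.

1.091 bits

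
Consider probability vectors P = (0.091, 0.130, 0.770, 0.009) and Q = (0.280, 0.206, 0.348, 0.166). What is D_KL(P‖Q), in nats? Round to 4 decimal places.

0.4232 nats

D(P‖Q) = Σ p·ln(p/q).
  0.091·ln(0.091/0.280) = -0.10228
  0.130·ln(0.130/0.206) = -0.05984
  0.770·ln(0.770/0.348) = 0.61152
  0.009·ln(0.009/0.166) = -0.02623
D(P‖Q) = 0.4232 nats.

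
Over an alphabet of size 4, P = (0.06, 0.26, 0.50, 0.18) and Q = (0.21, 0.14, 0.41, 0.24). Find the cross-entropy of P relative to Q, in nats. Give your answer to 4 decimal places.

1.3075 nats

H(P,Q) = −Σ p·ln q.
  −0.06·ln(0.21) = 0.09364
  −0.26·ln(0.14) = 0.51119
  −0.50·ln(0.41) = 0.44580
  −0.18·ln(0.24) = 0.25688
H(P,Q) = 1.3075 nats.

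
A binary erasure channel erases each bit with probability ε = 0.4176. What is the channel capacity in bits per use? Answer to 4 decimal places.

Binary erasure channel: capacity C = 1 − ε.
C = 1 − 0.4176 = 0.5824 bits per channel use.

0.5824 bits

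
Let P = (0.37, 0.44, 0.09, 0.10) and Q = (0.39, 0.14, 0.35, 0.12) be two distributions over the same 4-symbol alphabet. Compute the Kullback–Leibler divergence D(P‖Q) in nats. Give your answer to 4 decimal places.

D(P‖Q) = Σ p·ln(p/q).
  0.37·ln(0.37/0.39) = -0.01948
  0.44·ln(0.44/0.14) = 0.50386
  0.09·ln(0.09/0.35) = -0.12223
  0.10·ln(0.10/0.12) = -0.01823
D(P‖Q) = 0.3439 nats.

0.3439 nats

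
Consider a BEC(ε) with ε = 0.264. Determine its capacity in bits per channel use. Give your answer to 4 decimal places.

0.7360 bits

Binary erasure channel: capacity C = 1 − ε.
C = 1 − 0.264 = 0.7360 bits per channel use.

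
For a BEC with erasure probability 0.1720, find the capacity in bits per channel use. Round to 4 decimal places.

Binary erasure channel: capacity C = 1 − ε.
C = 1 − 0.1720 = 0.8280 bits per channel use.

0.8280 bits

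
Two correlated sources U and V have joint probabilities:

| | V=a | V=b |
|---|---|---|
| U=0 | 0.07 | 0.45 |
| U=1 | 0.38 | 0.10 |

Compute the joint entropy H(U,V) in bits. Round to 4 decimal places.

1.6496 bits

H(U,V) = −Σ p(x,y)·log₂ p(x,y) over all 4 cells.
  cell (0,a): −0.07·log₂0.07 = 0.26856
  cell (0,b): −0.45·log₂0.45 = 0.51840
  cell (1,a): −0.38·log₂0.38 = 0.53045
  cell (1,b): −0.10·log₂0.10 = 0.33219
Sum = 1.6496 bits.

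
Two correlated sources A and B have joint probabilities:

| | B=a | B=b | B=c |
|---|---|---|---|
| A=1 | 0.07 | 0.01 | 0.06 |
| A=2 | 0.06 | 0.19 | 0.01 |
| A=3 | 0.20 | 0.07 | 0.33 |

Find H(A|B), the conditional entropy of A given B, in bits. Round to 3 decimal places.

1.038 bits

Marginals: p(A) = (0.1400, 0.2600, 0.6000), p(B) = (0.3300, 0.2700, 0.4000).
H(A|B) = Σ p(B) · H(A|B=·).
  B=a: p=0.3300, H(A|B=a) = 1.3596
  B=b: p=0.2700, H(A|B=b) = 1.0378
  B=c: p=0.4000, H(A|B=c) = 0.7726
Weighted sum = 1.038 bits.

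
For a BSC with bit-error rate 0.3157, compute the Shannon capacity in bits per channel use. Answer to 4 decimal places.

Binary symmetric channel: C = 1 − h₂(ε) where h₂ is the binary entropy function.
h₂(0.3157) = −0.3157·log₂0.3157 − 0.6843·log₂0.6843 = 0.8996.
C = 1 − 0.8996 = 0.1004 bits per channel use.

0.1004 bits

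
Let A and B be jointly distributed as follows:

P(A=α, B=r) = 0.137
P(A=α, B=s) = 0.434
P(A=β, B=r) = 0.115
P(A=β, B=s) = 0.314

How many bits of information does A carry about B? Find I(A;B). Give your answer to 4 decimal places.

0.0007 bits

Marginals: p(A) = (0.5710, 0.4290), p(B) = (0.2520, 0.7480).
I(A;B) = Σ p(x,y)·log₂[p(x,y)/(p(x)p(y))].
  (α,r): 0.137·log₂(0.9521) = -0.00970
  (α,s): 0.434·log₂(1.0161) = 0.01002
  (β,r): 0.115·log₂(1.0638) = 0.01025
  (β,s): 0.314·log₂(0.9785) = -0.00984
Sum = 0.0007 bits.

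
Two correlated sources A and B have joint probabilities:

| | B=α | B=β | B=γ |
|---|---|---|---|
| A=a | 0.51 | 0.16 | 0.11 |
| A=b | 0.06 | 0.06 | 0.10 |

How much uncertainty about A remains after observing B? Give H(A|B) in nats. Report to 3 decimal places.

0.466 nats

Marginals: p(A) = (0.7800, 0.2200), p(B) = (0.5700, 0.2200, 0.2100).
H(A|B) = Σ p(B) · H(A|B=·).
  B=α: p=0.5700, H(A|B=α) = 0.3365
  B=β: p=0.2200, H(A|B=β) = 0.5860
  B=γ: p=0.2100, H(A|B=γ) = 0.6920
Weighted sum = 0.466 nats.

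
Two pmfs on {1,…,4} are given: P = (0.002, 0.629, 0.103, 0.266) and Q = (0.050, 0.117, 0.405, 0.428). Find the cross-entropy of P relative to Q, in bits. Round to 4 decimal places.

2.4156 bits

H(P,Q) = −Σ p·log₂ q.
  −0.002·log₂(0.050) = 0.00864
  −0.629·log₂(0.117) = 1.94702
  −0.103·log₂(0.405) = 0.13431
  −0.266·log₂(0.428) = 0.32567
H(P,Q) = 2.4156 bits.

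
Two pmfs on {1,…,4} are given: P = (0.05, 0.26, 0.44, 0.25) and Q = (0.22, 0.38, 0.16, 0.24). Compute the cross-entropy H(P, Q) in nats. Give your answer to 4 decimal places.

H(P,Q) = −Σ p·ln q.
  −0.05·ln(0.22) = 0.07571
  −0.26·ln(0.38) = 0.25157
  −0.44·ln(0.16) = 0.80634
  −0.25·ln(0.24) = 0.35678
H(P,Q) = 1.4904 nats.

1.4904 nats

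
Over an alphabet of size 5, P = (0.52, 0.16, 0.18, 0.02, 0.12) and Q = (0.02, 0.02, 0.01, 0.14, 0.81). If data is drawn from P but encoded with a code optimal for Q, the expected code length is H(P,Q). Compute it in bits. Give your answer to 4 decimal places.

5.1269 bits

H(P,Q) = −Σ p·log₂ q.
  −0.52·log₂(0.02) = 2.93481
  −0.16·log₂(0.02) = 0.90302
  −0.18·log₂(0.01) = 1.19589
  −0.02·log₂(0.14) = 0.05673
  −0.12·log₂(0.81) = 0.03648
H(P,Q) = 5.1269 bits.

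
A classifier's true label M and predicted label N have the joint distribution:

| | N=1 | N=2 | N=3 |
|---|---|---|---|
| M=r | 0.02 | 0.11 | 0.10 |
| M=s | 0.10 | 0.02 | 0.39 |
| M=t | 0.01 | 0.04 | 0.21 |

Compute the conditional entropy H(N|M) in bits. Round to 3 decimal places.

1.007 bits

Marginals: p(M) = (0.2300, 0.5100, 0.2600), p(N) = (0.1300, 0.1700, 0.7000).
H(N|M) = Σ p(M) · H(N|M=·).
  M=r: p=0.2300, H(N|M=r) = 1.3378
  M=s: p=0.5100, H(N|M=s) = 0.9401
  M=t: p=0.2600, H(N|M=t) = 0.8451
Weighted sum = 1.007 bits.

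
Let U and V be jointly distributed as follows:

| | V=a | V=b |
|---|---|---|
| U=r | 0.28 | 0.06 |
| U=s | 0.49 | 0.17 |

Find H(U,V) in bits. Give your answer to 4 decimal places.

H(U,V) = −Σ p(x,y)·log₂ p(x,y) over all 4 cells.
  cell (r,a): −0.28·log₂0.28 = 0.51422
  cell (r,b): −0.06·log₂0.06 = 0.24353
  cell (s,a): −0.49·log₂0.49 = 0.50428
  cell (s,b): −0.17·log₂0.17 = 0.43459
Sum = 1.6966 bits.

1.6966 bits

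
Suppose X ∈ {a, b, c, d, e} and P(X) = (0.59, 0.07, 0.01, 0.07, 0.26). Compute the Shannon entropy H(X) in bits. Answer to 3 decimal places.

1.558 bits

H(X) = −Σ p·log₂ p.
  −(0.59)·log₂(0.59) = 0.4491
  −(0.07)·log₂(0.07) = 0.2686
  −(0.01)·log₂(0.01) = 0.0664
  −(0.07)·log₂(0.07) = 0.2686
  −(0.26)·log₂(0.26) = 0.5053
Sum: 0.4491 + 0.2686 + 0.0664 + 0.2686 + 0.5053 = 1.558 bits.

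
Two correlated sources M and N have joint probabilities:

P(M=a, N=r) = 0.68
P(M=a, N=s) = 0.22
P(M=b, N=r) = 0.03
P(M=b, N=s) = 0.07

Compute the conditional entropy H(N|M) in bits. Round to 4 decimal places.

Chain rule: H(N|M) = H(M,N) − H(M).
Marginals: p(M) = (0.9000, 0.1000), p(N) = (0.7100, 0.2900).
H(M,N) = 1.2792 bits; H(M) = 0.4690 bits.
H(N|M) = 1.2792 − 0.4690 = 0.8102 bits.

0.8102 bits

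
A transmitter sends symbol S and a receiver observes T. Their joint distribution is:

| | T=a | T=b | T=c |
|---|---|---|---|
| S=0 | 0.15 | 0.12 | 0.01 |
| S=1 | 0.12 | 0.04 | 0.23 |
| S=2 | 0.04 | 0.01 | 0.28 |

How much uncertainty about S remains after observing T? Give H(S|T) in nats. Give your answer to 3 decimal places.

Marginals: p(S) = (0.2800, 0.3900, 0.3300), p(T) = (0.3100, 0.1700, 0.5200).
H(S|T) = Σ p(T) · H(S|T=·).
  T=a: p=0.3100, H(S|T=a) = 0.9829
  T=b: p=0.1700, H(S|T=b) = 0.7530
  T=c: p=0.5200, H(S|T=c) = 0.7701
Weighted sum = 0.833 nats.

0.833 nats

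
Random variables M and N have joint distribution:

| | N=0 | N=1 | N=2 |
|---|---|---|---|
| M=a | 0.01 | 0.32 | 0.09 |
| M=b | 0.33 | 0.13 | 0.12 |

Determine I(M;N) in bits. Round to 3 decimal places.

Marginals: p(M) = (0.4200, 0.5800), p(N) = (0.3400, 0.4500, 0.2100).
I(M;N) = H(M) + H(N) − H(M,N).
H(M) = 0.9815, H(N) = 1.5204, H(M,N) = 2.1827.
I(M;N) = 0.9815 + 1.5204 − 2.1827 = 0.319 bits.

0.319 bits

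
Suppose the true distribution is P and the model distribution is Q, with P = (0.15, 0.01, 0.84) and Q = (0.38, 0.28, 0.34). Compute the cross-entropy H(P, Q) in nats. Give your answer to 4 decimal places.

H(P,Q) = −Σ p·ln q.
  −0.15·ln(0.38) = 0.14514
  −0.01·ln(0.28) = 0.01273
  −0.84·ln(0.34) = 0.90620
H(P,Q) = 1.0641 nats.

1.0641 nats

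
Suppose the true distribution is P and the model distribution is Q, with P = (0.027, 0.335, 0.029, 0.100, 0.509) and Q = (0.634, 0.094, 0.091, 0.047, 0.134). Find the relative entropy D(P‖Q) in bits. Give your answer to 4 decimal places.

D(P‖Q) = Σ p·log₂(p/q).
  0.027·log₂(0.027/0.634) = -0.12294
  0.335·log₂(0.335/0.094) = 0.61420
  0.029·log₂(0.029/0.091) = -0.04784
  0.100·log₂(0.100/0.047) = 0.10893
  0.509·log₂(0.509/0.134) = 0.98005
D(P‖Q) = 1.5324 bits.

1.5324 bits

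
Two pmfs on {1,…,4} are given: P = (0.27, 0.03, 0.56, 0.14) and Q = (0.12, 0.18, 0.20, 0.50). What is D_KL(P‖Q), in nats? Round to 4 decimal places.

0.5636 nats

D(P‖Q) = Σ p·ln(p/q).
  0.27·ln(0.27/0.12) = 0.21895
  0.03·ln(0.03/0.18) = -0.05375
  0.56·ln(0.56/0.20) = 0.57659
  0.14·ln(0.14/0.50) = -0.17822
D(P‖Q) = 0.5636 nats.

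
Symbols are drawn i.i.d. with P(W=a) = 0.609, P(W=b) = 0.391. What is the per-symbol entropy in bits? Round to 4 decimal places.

H(W) = −Σ p·log₂ p.
  −(0.609)·log₂(0.609) = 0.43573
  −(0.391)·log₂(0.391) = 0.52971
Sum: 0.43573 + 0.52971 = 0.9654 bits.

0.9654 bits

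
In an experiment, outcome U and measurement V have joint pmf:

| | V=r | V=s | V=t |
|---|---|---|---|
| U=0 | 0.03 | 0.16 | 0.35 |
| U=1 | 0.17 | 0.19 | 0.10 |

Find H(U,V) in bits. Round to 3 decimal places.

2.327 bits

H(U,V) = −Σ p(x,y)·log₂ p(x,y) over all 6 cells.
  cell (0,r): −0.03·log₂0.03 = 0.1518
  cell (0,s): −0.16·log₂0.16 = 0.4230
  cell (0,t): −0.35·log₂0.35 = 0.5301
  cell (1,r): −0.17·log₂0.17 = 0.4346
  cell (1,s): −0.19·log₂0.19 = 0.4552
  cell (1,t): −0.10·log₂0.10 = 0.3322
Sum = 2.327 bits.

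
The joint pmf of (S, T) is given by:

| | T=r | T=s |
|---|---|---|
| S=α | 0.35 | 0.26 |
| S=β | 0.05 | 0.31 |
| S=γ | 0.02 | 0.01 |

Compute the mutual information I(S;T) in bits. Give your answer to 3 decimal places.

0.144 bits

Marginals: p(S) = (0.6100, 0.3600, 0.0300), p(T) = (0.4200, 0.5800).
I(S;T) = Σ p(x,y)·log₂[p(x,y)/(p(x)p(y))].
  (α,r): 0.35·log₂(1.3661) = 0.1575
  (α,s): 0.26·log₂(0.7349) = -0.1155
  (β,r): 0.05·log₂(0.3307) = -0.0798
  (β,s): 0.31·log₂(1.4847) = 0.1767
  (γ,r): 0.02·log₂(1.5873) = 0.0133
  (γ,s): 0.01·log₂(0.5747) = -0.0080
Sum = 0.144 bits.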